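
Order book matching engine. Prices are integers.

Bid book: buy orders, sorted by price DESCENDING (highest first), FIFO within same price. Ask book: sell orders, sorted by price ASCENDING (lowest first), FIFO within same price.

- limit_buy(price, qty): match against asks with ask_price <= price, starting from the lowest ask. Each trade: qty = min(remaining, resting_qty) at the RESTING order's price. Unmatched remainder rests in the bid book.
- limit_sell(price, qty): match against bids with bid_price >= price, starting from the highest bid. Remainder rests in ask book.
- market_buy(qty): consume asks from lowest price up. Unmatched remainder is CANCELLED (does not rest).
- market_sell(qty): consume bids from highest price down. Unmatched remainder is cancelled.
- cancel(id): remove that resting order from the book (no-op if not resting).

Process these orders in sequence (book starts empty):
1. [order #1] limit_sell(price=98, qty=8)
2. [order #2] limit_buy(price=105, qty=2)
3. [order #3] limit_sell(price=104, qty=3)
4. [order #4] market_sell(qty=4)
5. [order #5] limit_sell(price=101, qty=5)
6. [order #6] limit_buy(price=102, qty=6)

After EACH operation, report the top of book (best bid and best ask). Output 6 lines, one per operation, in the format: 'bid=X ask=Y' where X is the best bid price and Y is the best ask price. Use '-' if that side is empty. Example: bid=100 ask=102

After op 1 [order #1] limit_sell(price=98, qty=8): fills=none; bids=[-] asks=[#1:8@98]
After op 2 [order #2] limit_buy(price=105, qty=2): fills=#2x#1:2@98; bids=[-] asks=[#1:6@98]
After op 3 [order #3] limit_sell(price=104, qty=3): fills=none; bids=[-] asks=[#1:6@98 #3:3@104]
After op 4 [order #4] market_sell(qty=4): fills=none; bids=[-] asks=[#1:6@98 #3:3@104]
After op 5 [order #5] limit_sell(price=101, qty=5): fills=none; bids=[-] asks=[#1:6@98 #5:5@101 #3:3@104]
After op 6 [order #6] limit_buy(price=102, qty=6): fills=#6x#1:6@98; bids=[-] asks=[#5:5@101 #3:3@104]

Answer: bid=- ask=98
bid=- ask=98
bid=- ask=98
bid=- ask=98
bid=- ask=98
bid=- ask=101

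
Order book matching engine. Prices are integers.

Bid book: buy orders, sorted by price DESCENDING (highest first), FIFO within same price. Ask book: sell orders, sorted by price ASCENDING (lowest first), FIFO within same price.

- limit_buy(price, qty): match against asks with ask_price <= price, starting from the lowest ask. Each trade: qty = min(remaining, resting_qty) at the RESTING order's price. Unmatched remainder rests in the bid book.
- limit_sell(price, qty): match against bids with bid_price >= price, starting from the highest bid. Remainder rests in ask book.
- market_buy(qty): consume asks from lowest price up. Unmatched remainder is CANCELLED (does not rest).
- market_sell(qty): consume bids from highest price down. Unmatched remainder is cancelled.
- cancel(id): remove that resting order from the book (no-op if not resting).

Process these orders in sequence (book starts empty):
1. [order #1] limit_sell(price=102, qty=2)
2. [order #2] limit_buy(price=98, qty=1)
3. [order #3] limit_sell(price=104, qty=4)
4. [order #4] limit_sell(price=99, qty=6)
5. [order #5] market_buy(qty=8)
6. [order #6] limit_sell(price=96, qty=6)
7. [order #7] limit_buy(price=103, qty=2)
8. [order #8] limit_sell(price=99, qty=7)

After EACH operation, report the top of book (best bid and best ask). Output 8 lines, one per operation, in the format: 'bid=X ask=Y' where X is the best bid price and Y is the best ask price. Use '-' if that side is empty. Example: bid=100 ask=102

Answer: bid=- ask=102
bid=98 ask=102
bid=98 ask=102
bid=98 ask=99
bid=98 ask=104
bid=- ask=96
bid=- ask=96
bid=- ask=96

Derivation:
After op 1 [order #1] limit_sell(price=102, qty=2): fills=none; bids=[-] asks=[#1:2@102]
After op 2 [order #2] limit_buy(price=98, qty=1): fills=none; bids=[#2:1@98] asks=[#1:2@102]
After op 3 [order #3] limit_sell(price=104, qty=4): fills=none; bids=[#2:1@98] asks=[#1:2@102 #3:4@104]
After op 4 [order #4] limit_sell(price=99, qty=6): fills=none; bids=[#2:1@98] asks=[#4:6@99 #1:2@102 #3:4@104]
After op 5 [order #5] market_buy(qty=8): fills=#5x#4:6@99 #5x#1:2@102; bids=[#2:1@98] asks=[#3:4@104]
After op 6 [order #6] limit_sell(price=96, qty=6): fills=#2x#6:1@98; bids=[-] asks=[#6:5@96 #3:4@104]
After op 7 [order #7] limit_buy(price=103, qty=2): fills=#7x#6:2@96; bids=[-] asks=[#6:3@96 #3:4@104]
After op 8 [order #8] limit_sell(price=99, qty=7): fills=none; bids=[-] asks=[#6:3@96 #8:7@99 #3:4@104]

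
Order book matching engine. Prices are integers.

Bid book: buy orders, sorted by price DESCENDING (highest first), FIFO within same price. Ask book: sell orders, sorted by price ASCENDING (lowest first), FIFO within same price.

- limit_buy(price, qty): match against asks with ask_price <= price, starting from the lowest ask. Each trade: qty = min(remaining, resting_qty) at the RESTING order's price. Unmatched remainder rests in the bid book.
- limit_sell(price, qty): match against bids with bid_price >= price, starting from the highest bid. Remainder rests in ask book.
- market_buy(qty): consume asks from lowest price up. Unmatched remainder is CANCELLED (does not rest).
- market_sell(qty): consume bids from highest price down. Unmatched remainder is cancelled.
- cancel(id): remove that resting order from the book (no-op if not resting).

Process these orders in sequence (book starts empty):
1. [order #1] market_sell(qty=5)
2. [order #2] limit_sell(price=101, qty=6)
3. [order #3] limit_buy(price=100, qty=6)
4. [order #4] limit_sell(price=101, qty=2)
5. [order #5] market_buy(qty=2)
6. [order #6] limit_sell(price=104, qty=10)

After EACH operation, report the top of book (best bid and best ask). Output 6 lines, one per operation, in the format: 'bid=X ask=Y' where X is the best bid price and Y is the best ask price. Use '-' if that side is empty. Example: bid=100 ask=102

After op 1 [order #1] market_sell(qty=5): fills=none; bids=[-] asks=[-]
After op 2 [order #2] limit_sell(price=101, qty=6): fills=none; bids=[-] asks=[#2:6@101]
After op 3 [order #3] limit_buy(price=100, qty=6): fills=none; bids=[#3:6@100] asks=[#2:6@101]
After op 4 [order #4] limit_sell(price=101, qty=2): fills=none; bids=[#3:6@100] asks=[#2:6@101 #4:2@101]
After op 5 [order #5] market_buy(qty=2): fills=#5x#2:2@101; bids=[#3:6@100] asks=[#2:4@101 #4:2@101]
After op 6 [order #6] limit_sell(price=104, qty=10): fills=none; bids=[#3:6@100] asks=[#2:4@101 #4:2@101 #6:10@104]

Answer: bid=- ask=-
bid=- ask=101
bid=100 ask=101
bid=100 ask=101
bid=100 ask=101
bid=100 ask=101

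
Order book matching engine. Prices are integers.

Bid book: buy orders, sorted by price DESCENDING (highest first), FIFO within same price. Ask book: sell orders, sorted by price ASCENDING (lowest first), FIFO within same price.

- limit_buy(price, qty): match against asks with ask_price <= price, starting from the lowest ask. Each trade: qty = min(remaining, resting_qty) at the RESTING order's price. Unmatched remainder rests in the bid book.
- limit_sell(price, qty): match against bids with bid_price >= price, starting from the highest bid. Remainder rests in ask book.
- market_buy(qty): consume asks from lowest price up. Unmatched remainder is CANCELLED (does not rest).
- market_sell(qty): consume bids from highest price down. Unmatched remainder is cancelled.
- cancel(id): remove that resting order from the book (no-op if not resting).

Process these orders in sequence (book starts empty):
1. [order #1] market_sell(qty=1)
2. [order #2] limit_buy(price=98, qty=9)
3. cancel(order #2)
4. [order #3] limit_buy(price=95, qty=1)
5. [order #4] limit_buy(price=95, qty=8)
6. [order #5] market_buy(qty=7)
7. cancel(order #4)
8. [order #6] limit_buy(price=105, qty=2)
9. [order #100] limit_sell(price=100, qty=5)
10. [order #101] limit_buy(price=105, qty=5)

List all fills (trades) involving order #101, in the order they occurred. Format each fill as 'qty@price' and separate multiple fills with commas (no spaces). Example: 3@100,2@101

After op 1 [order #1] market_sell(qty=1): fills=none; bids=[-] asks=[-]
After op 2 [order #2] limit_buy(price=98, qty=9): fills=none; bids=[#2:9@98] asks=[-]
After op 3 cancel(order #2): fills=none; bids=[-] asks=[-]
After op 4 [order #3] limit_buy(price=95, qty=1): fills=none; bids=[#3:1@95] asks=[-]
After op 5 [order #4] limit_buy(price=95, qty=8): fills=none; bids=[#3:1@95 #4:8@95] asks=[-]
After op 6 [order #5] market_buy(qty=7): fills=none; bids=[#3:1@95 #4:8@95] asks=[-]
After op 7 cancel(order #4): fills=none; bids=[#3:1@95] asks=[-]
After op 8 [order #6] limit_buy(price=105, qty=2): fills=none; bids=[#6:2@105 #3:1@95] asks=[-]
After op 9 [order #100] limit_sell(price=100, qty=5): fills=#6x#100:2@105; bids=[#3:1@95] asks=[#100:3@100]
After op 10 [order #101] limit_buy(price=105, qty=5): fills=#101x#100:3@100; bids=[#101:2@105 #3:1@95] asks=[-]

Answer: 3@100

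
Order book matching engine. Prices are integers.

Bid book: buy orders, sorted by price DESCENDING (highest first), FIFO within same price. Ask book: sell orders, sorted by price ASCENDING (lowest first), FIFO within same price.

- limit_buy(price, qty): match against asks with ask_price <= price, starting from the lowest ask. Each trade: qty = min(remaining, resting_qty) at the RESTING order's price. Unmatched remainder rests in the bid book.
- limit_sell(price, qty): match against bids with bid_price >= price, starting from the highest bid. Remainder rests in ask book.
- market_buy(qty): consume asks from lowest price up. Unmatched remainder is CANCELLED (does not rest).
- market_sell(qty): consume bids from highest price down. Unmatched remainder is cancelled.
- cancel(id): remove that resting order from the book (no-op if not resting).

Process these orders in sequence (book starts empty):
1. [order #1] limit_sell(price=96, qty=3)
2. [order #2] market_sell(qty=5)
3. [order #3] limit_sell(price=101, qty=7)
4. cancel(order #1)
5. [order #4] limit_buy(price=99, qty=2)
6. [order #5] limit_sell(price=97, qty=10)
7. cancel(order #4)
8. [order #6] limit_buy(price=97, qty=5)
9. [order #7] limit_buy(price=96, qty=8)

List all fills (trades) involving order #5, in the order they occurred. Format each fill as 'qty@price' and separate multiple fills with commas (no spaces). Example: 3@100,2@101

After op 1 [order #1] limit_sell(price=96, qty=3): fills=none; bids=[-] asks=[#1:3@96]
After op 2 [order #2] market_sell(qty=5): fills=none; bids=[-] asks=[#1:3@96]
After op 3 [order #3] limit_sell(price=101, qty=7): fills=none; bids=[-] asks=[#1:3@96 #3:7@101]
After op 4 cancel(order #1): fills=none; bids=[-] asks=[#3:7@101]
After op 5 [order #4] limit_buy(price=99, qty=2): fills=none; bids=[#4:2@99] asks=[#3:7@101]
After op 6 [order #5] limit_sell(price=97, qty=10): fills=#4x#5:2@99; bids=[-] asks=[#5:8@97 #3:7@101]
After op 7 cancel(order #4): fills=none; bids=[-] asks=[#5:8@97 #3:7@101]
After op 8 [order #6] limit_buy(price=97, qty=5): fills=#6x#5:5@97; bids=[-] asks=[#5:3@97 #3:7@101]
After op 9 [order #7] limit_buy(price=96, qty=8): fills=none; bids=[#7:8@96] asks=[#5:3@97 #3:7@101]

Answer: 2@99,5@97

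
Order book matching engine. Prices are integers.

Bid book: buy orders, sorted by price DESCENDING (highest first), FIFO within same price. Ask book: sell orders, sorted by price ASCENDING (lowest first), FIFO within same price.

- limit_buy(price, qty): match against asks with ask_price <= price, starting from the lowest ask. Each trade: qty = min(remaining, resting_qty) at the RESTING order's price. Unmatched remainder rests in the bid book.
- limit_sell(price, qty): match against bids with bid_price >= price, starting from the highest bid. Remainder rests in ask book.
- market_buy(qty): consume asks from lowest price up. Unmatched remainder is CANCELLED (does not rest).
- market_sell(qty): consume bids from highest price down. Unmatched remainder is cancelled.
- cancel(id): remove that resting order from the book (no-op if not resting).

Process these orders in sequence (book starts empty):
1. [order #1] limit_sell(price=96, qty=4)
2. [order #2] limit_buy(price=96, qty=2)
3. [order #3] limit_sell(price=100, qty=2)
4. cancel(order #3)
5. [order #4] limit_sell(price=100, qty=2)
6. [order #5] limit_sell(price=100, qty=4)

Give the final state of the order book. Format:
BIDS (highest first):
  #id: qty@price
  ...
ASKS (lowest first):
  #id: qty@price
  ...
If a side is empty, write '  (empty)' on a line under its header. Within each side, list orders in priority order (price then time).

After op 1 [order #1] limit_sell(price=96, qty=4): fills=none; bids=[-] asks=[#1:4@96]
After op 2 [order #2] limit_buy(price=96, qty=2): fills=#2x#1:2@96; bids=[-] asks=[#1:2@96]
After op 3 [order #3] limit_sell(price=100, qty=2): fills=none; bids=[-] asks=[#1:2@96 #3:2@100]
After op 4 cancel(order #3): fills=none; bids=[-] asks=[#1:2@96]
After op 5 [order #4] limit_sell(price=100, qty=2): fills=none; bids=[-] asks=[#1:2@96 #4:2@100]
After op 6 [order #5] limit_sell(price=100, qty=4): fills=none; bids=[-] asks=[#1:2@96 #4:2@100 #5:4@100]

Answer: BIDS (highest first):
  (empty)
ASKS (lowest first):
  #1: 2@96
  #4: 2@100
  #5: 4@100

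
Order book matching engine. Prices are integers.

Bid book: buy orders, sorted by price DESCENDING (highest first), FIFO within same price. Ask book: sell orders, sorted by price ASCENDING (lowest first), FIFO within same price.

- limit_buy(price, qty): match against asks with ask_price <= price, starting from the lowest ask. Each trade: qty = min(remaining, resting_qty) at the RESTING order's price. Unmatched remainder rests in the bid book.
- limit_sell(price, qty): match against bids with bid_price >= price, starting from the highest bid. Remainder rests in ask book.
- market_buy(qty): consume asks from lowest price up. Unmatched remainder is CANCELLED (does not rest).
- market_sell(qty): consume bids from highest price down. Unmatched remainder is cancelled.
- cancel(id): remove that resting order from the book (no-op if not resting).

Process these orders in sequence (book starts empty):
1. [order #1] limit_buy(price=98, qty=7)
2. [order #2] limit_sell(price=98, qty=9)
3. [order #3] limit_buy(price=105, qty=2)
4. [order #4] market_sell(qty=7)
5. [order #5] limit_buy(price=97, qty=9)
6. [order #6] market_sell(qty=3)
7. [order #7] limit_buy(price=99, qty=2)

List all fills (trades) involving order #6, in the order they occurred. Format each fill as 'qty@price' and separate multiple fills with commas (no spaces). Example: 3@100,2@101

Answer: 3@97

Derivation:
After op 1 [order #1] limit_buy(price=98, qty=7): fills=none; bids=[#1:7@98] asks=[-]
After op 2 [order #2] limit_sell(price=98, qty=9): fills=#1x#2:7@98; bids=[-] asks=[#2:2@98]
After op 3 [order #3] limit_buy(price=105, qty=2): fills=#3x#2:2@98; bids=[-] asks=[-]
After op 4 [order #4] market_sell(qty=7): fills=none; bids=[-] asks=[-]
After op 5 [order #5] limit_buy(price=97, qty=9): fills=none; bids=[#5:9@97] asks=[-]
After op 6 [order #6] market_sell(qty=3): fills=#5x#6:3@97; bids=[#5:6@97] asks=[-]
After op 7 [order #7] limit_buy(price=99, qty=2): fills=none; bids=[#7:2@99 #5:6@97] asks=[-]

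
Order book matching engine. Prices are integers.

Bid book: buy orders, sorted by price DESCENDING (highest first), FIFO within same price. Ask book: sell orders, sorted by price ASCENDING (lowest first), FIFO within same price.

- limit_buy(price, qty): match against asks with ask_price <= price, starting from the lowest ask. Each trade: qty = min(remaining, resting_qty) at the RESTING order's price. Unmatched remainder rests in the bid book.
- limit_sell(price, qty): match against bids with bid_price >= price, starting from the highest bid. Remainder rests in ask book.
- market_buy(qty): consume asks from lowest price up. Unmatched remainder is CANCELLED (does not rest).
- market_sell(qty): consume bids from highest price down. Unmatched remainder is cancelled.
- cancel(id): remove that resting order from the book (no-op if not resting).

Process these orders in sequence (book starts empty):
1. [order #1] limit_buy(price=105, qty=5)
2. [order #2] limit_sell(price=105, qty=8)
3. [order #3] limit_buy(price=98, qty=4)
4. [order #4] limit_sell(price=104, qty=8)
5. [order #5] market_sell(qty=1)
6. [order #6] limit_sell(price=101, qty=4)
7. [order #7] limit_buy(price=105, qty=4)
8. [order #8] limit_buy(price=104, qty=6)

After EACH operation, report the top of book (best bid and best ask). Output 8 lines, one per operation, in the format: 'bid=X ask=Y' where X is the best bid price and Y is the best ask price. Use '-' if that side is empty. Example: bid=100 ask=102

After op 1 [order #1] limit_buy(price=105, qty=5): fills=none; bids=[#1:5@105] asks=[-]
After op 2 [order #2] limit_sell(price=105, qty=8): fills=#1x#2:5@105; bids=[-] asks=[#2:3@105]
After op 3 [order #3] limit_buy(price=98, qty=4): fills=none; bids=[#3:4@98] asks=[#2:3@105]
After op 4 [order #4] limit_sell(price=104, qty=8): fills=none; bids=[#3:4@98] asks=[#4:8@104 #2:3@105]
After op 5 [order #5] market_sell(qty=1): fills=#3x#5:1@98; bids=[#3:3@98] asks=[#4:8@104 #2:3@105]
After op 6 [order #6] limit_sell(price=101, qty=4): fills=none; bids=[#3:3@98] asks=[#6:4@101 #4:8@104 #2:3@105]
After op 7 [order #7] limit_buy(price=105, qty=4): fills=#7x#6:4@101; bids=[#3:3@98] asks=[#4:8@104 #2:3@105]
After op 8 [order #8] limit_buy(price=104, qty=6): fills=#8x#4:6@104; bids=[#3:3@98] asks=[#4:2@104 #2:3@105]

Answer: bid=105 ask=-
bid=- ask=105
bid=98 ask=105
bid=98 ask=104
bid=98 ask=104
bid=98 ask=101
bid=98 ask=104
bid=98 ask=104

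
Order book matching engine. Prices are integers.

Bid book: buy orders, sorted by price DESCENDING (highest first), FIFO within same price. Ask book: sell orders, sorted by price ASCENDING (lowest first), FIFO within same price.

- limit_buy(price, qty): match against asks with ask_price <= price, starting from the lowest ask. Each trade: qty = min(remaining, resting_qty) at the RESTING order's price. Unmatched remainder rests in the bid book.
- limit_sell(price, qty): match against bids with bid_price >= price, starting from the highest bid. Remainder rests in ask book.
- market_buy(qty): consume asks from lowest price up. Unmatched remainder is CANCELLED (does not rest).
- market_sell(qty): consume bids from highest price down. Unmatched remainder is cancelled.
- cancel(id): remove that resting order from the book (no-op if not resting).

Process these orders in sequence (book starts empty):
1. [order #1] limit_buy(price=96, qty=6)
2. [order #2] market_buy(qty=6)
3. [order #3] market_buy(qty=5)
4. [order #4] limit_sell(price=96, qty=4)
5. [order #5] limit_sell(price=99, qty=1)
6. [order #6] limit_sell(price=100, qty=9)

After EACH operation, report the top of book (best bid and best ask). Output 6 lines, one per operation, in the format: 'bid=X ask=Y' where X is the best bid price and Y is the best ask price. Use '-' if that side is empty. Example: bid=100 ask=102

After op 1 [order #1] limit_buy(price=96, qty=6): fills=none; bids=[#1:6@96] asks=[-]
After op 2 [order #2] market_buy(qty=6): fills=none; bids=[#1:6@96] asks=[-]
After op 3 [order #3] market_buy(qty=5): fills=none; bids=[#1:6@96] asks=[-]
After op 4 [order #4] limit_sell(price=96, qty=4): fills=#1x#4:4@96; bids=[#1:2@96] asks=[-]
After op 5 [order #5] limit_sell(price=99, qty=1): fills=none; bids=[#1:2@96] asks=[#5:1@99]
After op 6 [order #6] limit_sell(price=100, qty=9): fills=none; bids=[#1:2@96] asks=[#5:1@99 #6:9@100]

Answer: bid=96 ask=-
bid=96 ask=-
bid=96 ask=-
bid=96 ask=-
bid=96 ask=99
bid=96 ask=99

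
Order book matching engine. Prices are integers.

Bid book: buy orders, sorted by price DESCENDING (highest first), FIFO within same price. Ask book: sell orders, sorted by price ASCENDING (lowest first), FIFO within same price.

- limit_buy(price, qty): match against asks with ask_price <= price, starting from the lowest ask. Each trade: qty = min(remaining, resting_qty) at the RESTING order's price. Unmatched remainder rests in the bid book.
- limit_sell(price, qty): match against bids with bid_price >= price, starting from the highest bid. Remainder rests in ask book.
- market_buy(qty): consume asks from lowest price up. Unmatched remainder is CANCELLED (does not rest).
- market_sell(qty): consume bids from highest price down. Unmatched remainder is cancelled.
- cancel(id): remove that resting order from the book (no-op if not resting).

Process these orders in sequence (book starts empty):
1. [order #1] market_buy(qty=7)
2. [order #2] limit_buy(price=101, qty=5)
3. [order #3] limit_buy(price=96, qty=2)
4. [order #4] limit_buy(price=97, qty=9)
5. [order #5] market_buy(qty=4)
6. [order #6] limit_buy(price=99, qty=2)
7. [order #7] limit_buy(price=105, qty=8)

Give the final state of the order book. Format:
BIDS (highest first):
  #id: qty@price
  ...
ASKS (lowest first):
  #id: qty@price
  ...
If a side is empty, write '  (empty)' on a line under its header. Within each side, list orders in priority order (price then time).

After op 1 [order #1] market_buy(qty=7): fills=none; bids=[-] asks=[-]
After op 2 [order #2] limit_buy(price=101, qty=5): fills=none; bids=[#2:5@101] asks=[-]
After op 3 [order #3] limit_buy(price=96, qty=2): fills=none; bids=[#2:5@101 #3:2@96] asks=[-]
After op 4 [order #4] limit_buy(price=97, qty=9): fills=none; bids=[#2:5@101 #4:9@97 #3:2@96] asks=[-]
After op 5 [order #5] market_buy(qty=4): fills=none; bids=[#2:5@101 #4:9@97 #3:2@96] asks=[-]
After op 6 [order #6] limit_buy(price=99, qty=2): fills=none; bids=[#2:5@101 #6:2@99 #4:9@97 #3:2@96] asks=[-]
After op 7 [order #7] limit_buy(price=105, qty=8): fills=none; bids=[#7:8@105 #2:5@101 #6:2@99 #4:9@97 #3:2@96] asks=[-]

Answer: BIDS (highest first):
  #7: 8@105
  #2: 5@101
  #6: 2@99
  #4: 9@97
  #3: 2@96
ASKS (lowest first):
  (empty)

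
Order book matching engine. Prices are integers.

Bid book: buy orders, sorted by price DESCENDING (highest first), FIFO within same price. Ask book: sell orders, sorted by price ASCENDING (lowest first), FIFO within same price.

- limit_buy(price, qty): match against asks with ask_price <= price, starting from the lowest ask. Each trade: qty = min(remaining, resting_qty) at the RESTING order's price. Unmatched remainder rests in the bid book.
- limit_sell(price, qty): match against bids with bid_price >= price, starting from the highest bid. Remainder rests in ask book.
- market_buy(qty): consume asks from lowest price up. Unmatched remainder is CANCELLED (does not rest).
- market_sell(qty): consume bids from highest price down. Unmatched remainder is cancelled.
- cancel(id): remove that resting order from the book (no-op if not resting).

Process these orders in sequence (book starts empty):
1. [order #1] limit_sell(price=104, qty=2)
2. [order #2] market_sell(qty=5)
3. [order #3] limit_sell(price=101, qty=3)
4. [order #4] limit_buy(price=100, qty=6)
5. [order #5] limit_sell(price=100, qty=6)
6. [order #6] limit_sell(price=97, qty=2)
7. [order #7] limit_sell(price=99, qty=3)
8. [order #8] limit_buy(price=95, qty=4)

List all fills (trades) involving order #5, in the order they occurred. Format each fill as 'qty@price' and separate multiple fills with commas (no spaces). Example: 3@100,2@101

After op 1 [order #1] limit_sell(price=104, qty=2): fills=none; bids=[-] asks=[#1:2@104]
After op 2 [order #2] market_sell(qty=5): fills=none; bids=[-] asks=[#1:2@104]
After op 3 [order #3] limit_sell(price=101, qty=3): fills=none; bids=[-] asks=[#3:3@101 #1:2@104]
After op 4 [order #4] limit_buy(price=100, qty=6): fills=none; bids=[#4:6@100] asks=[#3:3@101 #1:2@104]
After op 5 [order #5] limit_sell(price=100, qty=6): fills=#4x#5:6@100; bids=[-] asks=[#3:3@101 #1:2@104]
After op 6 [order #6] limit_sell(price=97, qty=2): fills=none; bids=[-] asks=[#6:2@97 #3:3@101 #1:2@104]
After op 7 [order #7] limit_sell(price=99, qty=3): fills=none; bids=[-] asks=[#6:2@97 #7:3@99 #3:3@101 #1:2@104]
After op 8 [order #8] limit_buy(price=95, qty=4): fills=none; bids=[#8:4@95] asks=[#6:2@97 #7:3@99 #3:3@101 #1:2@104]

Answer: 6@100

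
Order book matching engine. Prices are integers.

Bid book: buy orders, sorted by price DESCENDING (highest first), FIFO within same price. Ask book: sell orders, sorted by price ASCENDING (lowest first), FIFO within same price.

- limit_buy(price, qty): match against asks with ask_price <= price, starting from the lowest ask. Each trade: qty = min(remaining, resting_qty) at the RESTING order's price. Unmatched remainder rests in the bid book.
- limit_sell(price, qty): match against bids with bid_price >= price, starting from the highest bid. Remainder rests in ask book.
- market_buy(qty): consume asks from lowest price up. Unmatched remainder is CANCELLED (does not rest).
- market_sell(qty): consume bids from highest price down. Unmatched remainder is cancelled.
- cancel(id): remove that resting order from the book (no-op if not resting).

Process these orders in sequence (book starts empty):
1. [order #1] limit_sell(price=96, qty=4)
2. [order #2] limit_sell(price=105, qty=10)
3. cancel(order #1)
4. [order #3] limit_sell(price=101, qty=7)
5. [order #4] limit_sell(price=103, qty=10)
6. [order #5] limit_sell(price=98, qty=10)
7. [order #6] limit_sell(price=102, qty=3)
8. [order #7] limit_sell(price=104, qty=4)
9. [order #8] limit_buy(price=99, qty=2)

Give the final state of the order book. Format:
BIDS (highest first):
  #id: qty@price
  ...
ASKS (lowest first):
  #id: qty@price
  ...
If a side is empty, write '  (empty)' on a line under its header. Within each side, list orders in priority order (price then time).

Answer: BIDS (highest first):
  (empty)
ASKS (lowest first):
  #5: 8@98
  #3: 7@101
  #6: 3@102
  #4: 10@103
  #7: 4@104
  #2: 10@105

Derivation:
After op 1 [order #1] limit_sell(price=96, qty=4): fills=none; bids=[-] asks=[#1:4@96]
After op 2 [order #2] limit_sell(price=105, qty=10): fills=none; bids=[-] asks=[#1:4@96 #2:10@105]
After op 3 cancel(order #1): fills=none; bids=[-] asks=[#2:10@105]
After op 4 [order #3] limit_sell(price=101, qty=7): fills=none; bids=[-] asks=[#3:7@101 #2:10@105]
After op 5 [order #4] limit_sell(price=103, qty=10): fills=none; bids=[-] asks=[#3:7@101 #4:10@103 #2:10@105]
After op 6 [order #5] limit_sell(price=98, qty=10): fills=none; bids=[-] asks=[#5:10@98 #3:7@101 #4:10@103 #2:10@105]
After op 7 [order #6] limit_sell(price=102, qty=3): fills=none; bids=[-] asks=[#5:10@98 #3:7@101 #6:3@102 #4:10@103 #2:10@105]
After op 8 [order #7] limit_sell(price=104, qty=4): fills=none; bids=[-] asks=[#5:10@98 #3:7@101 #6:3@102 #4:10@103 #7:4@104 #2:10@105]
After op 9 [order #8] limit_buy(price=99, qty=2): fills=#8x#5:2@98; bids=[-] asks=[#5:8@98 #3:7@101 #6:3@102 #4:10@103 #7:4@104 #2:10@105]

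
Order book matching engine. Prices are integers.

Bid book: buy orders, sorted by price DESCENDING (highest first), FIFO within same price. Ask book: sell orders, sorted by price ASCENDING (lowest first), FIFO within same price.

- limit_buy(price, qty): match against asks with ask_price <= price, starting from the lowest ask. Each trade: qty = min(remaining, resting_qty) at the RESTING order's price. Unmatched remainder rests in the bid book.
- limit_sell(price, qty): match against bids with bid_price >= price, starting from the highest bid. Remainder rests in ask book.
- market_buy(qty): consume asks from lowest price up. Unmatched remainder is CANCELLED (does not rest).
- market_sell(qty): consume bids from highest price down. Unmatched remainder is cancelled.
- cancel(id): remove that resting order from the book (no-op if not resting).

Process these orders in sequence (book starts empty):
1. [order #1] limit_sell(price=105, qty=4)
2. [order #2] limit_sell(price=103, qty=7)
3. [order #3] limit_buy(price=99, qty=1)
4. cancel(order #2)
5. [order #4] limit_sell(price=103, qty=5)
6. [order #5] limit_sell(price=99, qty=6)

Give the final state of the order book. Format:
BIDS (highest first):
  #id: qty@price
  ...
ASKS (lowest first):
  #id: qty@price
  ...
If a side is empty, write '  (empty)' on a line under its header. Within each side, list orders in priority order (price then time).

Answer: BIDS (highest first):
  (empty)
ASKS (lowest first):
  #5: 5@99
  #4: 5@103
  #1: 4@105

Derivation:
After op 1 [order #1] limit_sell(price=105, qty=4): fills=none; bids=[-] asks=[#1:4@105]
After op 2 [order #2] limit_sell(price=103, qty=7): fills=none; bids=[-] asks=[#2:7@103 #1:4@105]
After op 3 [order #3] limit_buy(price=99, qty=1): fills=none; bids=[#3:1@99] asks=[#2:7@103 #1:4@105]
After op 4 cancel(order #2): fills=none; bids=[#3:1@99] asks=[#1:4@105]
After op 5 [order #4] limit_sell(price=103, qty=5): fills=none; bids=[#3:1@99] asks=[#4:5@103 #1:4@105]
After op 6 [order #5] limit_sell(price=99, qty=6): fills=#3x#5:1@99; bids=[-] asks=[#5:5@99 #4:5@103 #1:4@105]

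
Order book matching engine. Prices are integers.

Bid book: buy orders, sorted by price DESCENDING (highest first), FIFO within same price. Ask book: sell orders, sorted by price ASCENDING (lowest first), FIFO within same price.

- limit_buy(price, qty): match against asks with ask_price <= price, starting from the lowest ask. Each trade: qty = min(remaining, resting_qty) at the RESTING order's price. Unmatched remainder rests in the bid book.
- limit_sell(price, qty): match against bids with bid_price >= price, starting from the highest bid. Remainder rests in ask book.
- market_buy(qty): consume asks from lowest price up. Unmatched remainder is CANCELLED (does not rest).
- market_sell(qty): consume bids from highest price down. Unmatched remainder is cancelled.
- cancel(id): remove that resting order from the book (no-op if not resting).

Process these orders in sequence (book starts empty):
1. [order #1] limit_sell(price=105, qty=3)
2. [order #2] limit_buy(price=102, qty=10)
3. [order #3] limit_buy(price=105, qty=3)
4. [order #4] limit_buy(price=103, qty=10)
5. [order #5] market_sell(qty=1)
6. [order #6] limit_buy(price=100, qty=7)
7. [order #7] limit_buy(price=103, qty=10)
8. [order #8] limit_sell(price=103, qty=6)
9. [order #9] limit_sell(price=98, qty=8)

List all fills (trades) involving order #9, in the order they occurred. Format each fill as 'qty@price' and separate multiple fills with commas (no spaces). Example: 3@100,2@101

After op 1 [order #1] limit_sell(price=105, qty=3): fills=none; bids=[-] asks=[#1:3@105]
After op 2 [order #2] limit_buy(price=102, qty=10): fills=none; bids=[#2:10@102] asks=[#1:3@105]
After op 3 [order #3] limit_buy(price=105, qty=3): fills=#3x#1:3@105; bids=[#2:10@102] asks=[-]
After op 4 [order #4] limit_buy(price=103, qty=10): fills=none; bids=[#4:10@103 #2:10@102] asks=[-]
After op 5 [order #5] market_sell(qty=1): fills=#4x#5:1@103; bids=[#4:9@103 #2:10@102] asks=[-]
After op 6 [order #6] limit_buy(price=100, qty=7): fills=none; bids=[#4:9@103 #2:10@102 #6:7@100] asks=[-]
After op 7 [order #7] limit_buy(price=103, qty=10): fills=none; bids=[#4:9@103 #7:10@103 #2:10@102 #6:7@100] asks=[-]
After op 8 [order #8] limit_sell(price=103, qty=6): fills=#4x#8:6@103; bids=[#4:3@103 #7:10@103 #2:10@102 #6:7@100] asks=[-]
After op 9 [order #9] limit_sell(price=98, qty=8): fills=#4x#9:3@103 #7x#9:5@103; bids=[#7:5@103 #2:10@102 #6:7@100] asks=[-]

Answer: 3@103,5@103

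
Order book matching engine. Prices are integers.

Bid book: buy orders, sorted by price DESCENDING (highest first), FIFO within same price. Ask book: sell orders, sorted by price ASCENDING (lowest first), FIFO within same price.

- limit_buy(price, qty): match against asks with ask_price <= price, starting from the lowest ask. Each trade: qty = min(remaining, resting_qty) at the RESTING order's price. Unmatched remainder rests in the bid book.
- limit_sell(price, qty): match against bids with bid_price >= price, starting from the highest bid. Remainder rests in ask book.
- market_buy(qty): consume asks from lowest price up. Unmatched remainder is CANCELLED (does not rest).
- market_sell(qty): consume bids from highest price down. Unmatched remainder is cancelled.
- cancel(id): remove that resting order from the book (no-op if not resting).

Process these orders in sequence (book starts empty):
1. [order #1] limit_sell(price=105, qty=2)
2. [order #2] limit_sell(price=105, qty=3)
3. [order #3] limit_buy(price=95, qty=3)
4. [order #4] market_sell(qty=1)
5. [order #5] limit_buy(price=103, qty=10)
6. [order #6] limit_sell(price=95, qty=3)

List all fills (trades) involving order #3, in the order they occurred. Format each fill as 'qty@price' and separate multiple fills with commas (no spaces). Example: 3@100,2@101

Answer: 1@95

Derivation:
After op 1 [order #1] limit_sell(price=105, qty=2): fills=none; bids=[-] asks=[#1:2@105]
After op 2 [order #2] limit_sell(price=105, qty=3): fills=none; bids=[-] asks=[#1:2@105 #2:3@105]
After op 3 [order #3] limit_buy(price=95, qty=3): fills=none; bids=[#3:3@95] asks=[#1:2@105 #2:3@105]
After op 4 [order #4] market_sell(qty=1): fills=#3x#4:1@95; bids=[#3:2@95] asks=[#1:2@105 #2:3@105]
After op 5 [order #5] limit_buy(price=103, qty=10): fills=none; bids=[#5:10@103 #3:2@95] asks=[#1:2@105 #2:3@105]
After op 6 [order #6] limit_sell(price=95, qty=3): fills=#5x#6:3@103; bids=[#5:7@103 #3:2@95] asks=[#1:2@105 #2:3@105]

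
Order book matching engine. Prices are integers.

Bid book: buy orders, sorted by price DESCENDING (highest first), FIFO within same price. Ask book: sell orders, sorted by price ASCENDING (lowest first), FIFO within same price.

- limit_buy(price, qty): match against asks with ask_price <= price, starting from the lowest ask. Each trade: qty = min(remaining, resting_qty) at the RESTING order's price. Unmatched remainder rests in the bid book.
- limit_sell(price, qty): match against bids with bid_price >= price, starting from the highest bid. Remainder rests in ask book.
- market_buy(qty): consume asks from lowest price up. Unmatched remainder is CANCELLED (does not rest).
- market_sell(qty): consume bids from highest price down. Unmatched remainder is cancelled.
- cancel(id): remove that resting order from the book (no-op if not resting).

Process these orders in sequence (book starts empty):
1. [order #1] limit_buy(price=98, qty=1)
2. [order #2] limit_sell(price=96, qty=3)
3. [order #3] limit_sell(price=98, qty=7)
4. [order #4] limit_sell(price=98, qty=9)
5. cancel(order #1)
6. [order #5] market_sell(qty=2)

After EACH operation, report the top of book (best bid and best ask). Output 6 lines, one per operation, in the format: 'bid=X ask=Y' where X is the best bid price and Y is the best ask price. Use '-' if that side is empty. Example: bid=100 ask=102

Answer: bid=98 ask=-
bid=- ask=96
bid=- ask=96
bid=- ask=96
bid=- ask=96
bid=- ask=96

Derivation:
After op 1 [order #1] limit_buy(price=98, qty=1): fills=none; bids=[#1:1@98] asks=[-]
After op 2 [order #2] limit_sell(price=96, qty=3): fills=#1x#2:1@98; bids=[-] asks=[#2:2@96]
After op 3 [order #3] limit_sell(price=98, qty=7): fills=none; bids=[-] asks=[#2:2@96 #3:7@98]
After op 4 [order #4] limit_sell(price=98, qty=9): fills=none; bids=[-] asks=[#2:2@96 #3:7@98 #4:9@98]
After op 5 cancel(order #1): fills=none; bids=[-] asks=[#2:2@96 #3:7@98 #4:9@98]
After op 6 [order #5] market_sell(qty=2): fills=none; bids=[-] asks=[#2:2@96 #3:7@98 #4:9@98]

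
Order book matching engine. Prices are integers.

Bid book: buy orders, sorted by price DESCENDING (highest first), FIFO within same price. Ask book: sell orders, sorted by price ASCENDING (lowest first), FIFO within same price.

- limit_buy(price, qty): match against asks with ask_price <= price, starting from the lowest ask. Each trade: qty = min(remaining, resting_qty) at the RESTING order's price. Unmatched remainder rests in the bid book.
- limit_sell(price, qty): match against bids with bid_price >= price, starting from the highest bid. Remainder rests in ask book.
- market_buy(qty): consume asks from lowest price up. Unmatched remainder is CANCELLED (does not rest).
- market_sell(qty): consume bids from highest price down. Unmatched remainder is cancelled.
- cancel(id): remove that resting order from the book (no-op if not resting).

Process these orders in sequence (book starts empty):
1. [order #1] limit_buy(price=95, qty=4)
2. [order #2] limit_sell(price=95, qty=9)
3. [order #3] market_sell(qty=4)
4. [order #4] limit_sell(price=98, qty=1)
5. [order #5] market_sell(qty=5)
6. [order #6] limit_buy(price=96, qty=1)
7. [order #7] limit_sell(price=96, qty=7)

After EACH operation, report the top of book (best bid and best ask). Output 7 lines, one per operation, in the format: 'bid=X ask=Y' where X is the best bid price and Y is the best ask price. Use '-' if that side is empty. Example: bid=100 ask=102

Answer: bid=95 ask=-
bid=- ask=95
bid=- ask=95
bid=- ask=95
bid=- ask=95
bid=- ask=95
bid=- ask=95

Derivation:
After op 1 [order #1] limit_buy(price=95, qty=4): fills=none; bids=[#1:4@95] asks=[-]
After op 2 [order #2] limit_sell(price=95, qty=9): fills=#1x#2:4@95; bids=[-] asks=[#2:5@95]
After op 3 [order #3] market_sell(qty=4): fills=none; bids=[-] asks=[#2:5@95]
After op 4 [order #4] limit_sell(price=98, qty=1): fills=none; bids=[-] asks=[#2:5@95 #4:1@98]
After op 5 [order #5] market_sell(qty=5): fills=none; bids=[-] asks=[#2:5@95 #4:1@98]
After op 6 [order #6] limit_buy(price=96, qty=1): fills=#6x#2:1@95; bids=[-] asks=[#2:4@95 #4:1@98]
After op 7 [order #7] limit_sell(price=96, qty=7): fills=none; bids=[-] asks=[#2:4@95 #7:7@96 #4:1@98]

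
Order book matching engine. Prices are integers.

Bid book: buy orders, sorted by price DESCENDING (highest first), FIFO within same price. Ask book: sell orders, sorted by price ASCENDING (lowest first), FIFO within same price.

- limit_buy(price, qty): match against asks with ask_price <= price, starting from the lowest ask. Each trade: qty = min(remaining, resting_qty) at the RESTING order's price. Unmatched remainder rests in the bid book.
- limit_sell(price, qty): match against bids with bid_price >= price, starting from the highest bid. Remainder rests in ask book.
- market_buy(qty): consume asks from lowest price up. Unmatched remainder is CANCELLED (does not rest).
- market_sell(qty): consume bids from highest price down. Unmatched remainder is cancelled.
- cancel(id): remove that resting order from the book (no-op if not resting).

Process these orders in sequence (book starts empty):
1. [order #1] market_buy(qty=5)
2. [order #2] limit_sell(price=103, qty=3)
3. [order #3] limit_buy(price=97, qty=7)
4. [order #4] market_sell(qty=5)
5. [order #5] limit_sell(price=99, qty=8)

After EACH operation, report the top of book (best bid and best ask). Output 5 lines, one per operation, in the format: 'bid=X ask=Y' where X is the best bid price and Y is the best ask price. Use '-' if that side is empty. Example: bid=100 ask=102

Answer: bid=- ask=-
bid=- ask=103
bid=97 ask=103
bid=97 ask=103
bid=97 ask=99

Derivation:
After op 1 [order #1] market_buy(qty=5): fills=none; bids=[-] asks=[-]
After op 2 [order #2] limit_sell(price=103, qty=3): fills=none; bids=[-] asks=[#2:3@103]
After op 3 [order #3] limit_buy(price=97, qty=7): fills=none; bids=[#3:7@97] asks=[#2:3@103]
After op 4 [order #4] market_sell(qty=5): fills=#3x#4:5@97; bids=[#3:2@97] asks=[#2:3@103]
After op 5 [order #5] limit_sell(price=99, qty=8): fills=none; bids=[#3:2@97] asks=[#5:8@99 #2:3@103]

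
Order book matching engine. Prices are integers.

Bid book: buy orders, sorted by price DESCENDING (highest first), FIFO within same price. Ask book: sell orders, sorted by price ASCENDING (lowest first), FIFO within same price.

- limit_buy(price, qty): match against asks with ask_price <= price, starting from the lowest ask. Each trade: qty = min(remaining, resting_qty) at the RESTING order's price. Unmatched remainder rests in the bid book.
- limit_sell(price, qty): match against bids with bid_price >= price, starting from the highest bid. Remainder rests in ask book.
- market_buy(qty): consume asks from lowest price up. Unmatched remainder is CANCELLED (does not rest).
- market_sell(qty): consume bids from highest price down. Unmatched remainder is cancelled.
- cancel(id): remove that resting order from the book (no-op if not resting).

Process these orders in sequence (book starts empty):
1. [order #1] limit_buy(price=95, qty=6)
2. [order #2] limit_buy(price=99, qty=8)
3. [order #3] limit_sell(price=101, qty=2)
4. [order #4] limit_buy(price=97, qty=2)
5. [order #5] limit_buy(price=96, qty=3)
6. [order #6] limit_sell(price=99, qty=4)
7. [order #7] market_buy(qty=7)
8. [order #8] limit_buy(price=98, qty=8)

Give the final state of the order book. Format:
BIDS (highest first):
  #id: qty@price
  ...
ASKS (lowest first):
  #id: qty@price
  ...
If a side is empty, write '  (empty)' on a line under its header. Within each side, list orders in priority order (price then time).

After op 1 [order #1] limit_buy(price=95, qty=6): fills=none; bids=[#1:6@95] asks=[-]
After op 2 [order #2] limit_buy(price=99, qty=8): fills=none; bids=[#2:8@99 #1:6@95] asks=[-]
After op 3 [order #3] limit_sell(price=101, qty=2): fills=none; bids=[#2:8@99 #1:6@95] asks=[#3:2@101]
After op 4 [order #4] limit_buy(price=97, qty=2): fills=none; bids=[#2:8@99 #4:2@97 #1:6@95] asks=[#3:2@101]
After op 5 [order #5] limit_buy(price=96, qty=3): fills=none; bids=[#2:8@99 #4:2@97 #5:3@96 #1:6@95] asks=[#3:2@101]
After op 6 [order #6] limit_sell(price=99, qty=4): fills=#2x#6:4@99; bids=[#2:4@99 #4:2@97 #5:3@96 #1:6@95] asks=[#3:2@101]
After op 7 [order #7] market_buy(qty=7): fills=#7x#3:2@101; bids=[#2:4@99 #4:2@97 #5:3@96 #1:6@95] asks=[-]
After op 8 [order #8] limit_buy(price=98, qty=8): fills=none; bids=[#2:4@99 #8:8@98 #4:2@97 #5:3@96 #1:6@95] asks=[-]

Answer: BIDS (highest first):
  #2: 4@99
  #8: 8@98
  #4: 2@97
  #5: 3@96
  #1: 6@95
ASKS (lowest first):
  (empty)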